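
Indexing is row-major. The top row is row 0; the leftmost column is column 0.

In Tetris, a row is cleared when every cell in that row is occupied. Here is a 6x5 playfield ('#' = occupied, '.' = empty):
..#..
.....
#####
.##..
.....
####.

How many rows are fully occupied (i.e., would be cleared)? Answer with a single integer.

Answer: 1

Derivation:
Check each row:
  row 0: 4 empty cells -> not full
  row 1: 5 empty cells -> not full
  row 2: 0 empty cells -> FULL (clear)
  row 3: 3 empty cells -> not full
  row 4: 5 empty cells -> not full
  row 5: 1 empty cell -> not full
Total rows cleared: 1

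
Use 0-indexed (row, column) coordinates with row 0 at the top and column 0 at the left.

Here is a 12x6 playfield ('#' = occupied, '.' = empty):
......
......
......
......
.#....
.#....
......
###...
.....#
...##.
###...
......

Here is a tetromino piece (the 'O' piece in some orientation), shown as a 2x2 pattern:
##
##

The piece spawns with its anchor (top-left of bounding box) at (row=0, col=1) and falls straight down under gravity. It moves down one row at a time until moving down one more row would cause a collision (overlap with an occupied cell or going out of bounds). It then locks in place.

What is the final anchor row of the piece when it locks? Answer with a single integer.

Spawn at (row=0, col=1). Try each row:
  row 0: fits
  row 1: fits
  row 2: fits
  row 3: blocked -> lock at row 2

Answer: 2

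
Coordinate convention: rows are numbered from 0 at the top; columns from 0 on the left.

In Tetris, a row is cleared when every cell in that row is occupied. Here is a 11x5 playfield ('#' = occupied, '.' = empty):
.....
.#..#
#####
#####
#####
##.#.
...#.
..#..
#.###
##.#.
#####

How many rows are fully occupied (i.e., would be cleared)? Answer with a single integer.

Check each row:
  row 0: 5 empty cells -> not full
  row 1: 3 empty cells -> not full
  row 2: 0 empty cells -> FULL (clear)
  row 3: 0 empty cells -> FULL (clear)
  row 4: 0 empty cells -> FULL (clear)
  row 5: 2 empty cells -> not full
  row 6: 4 empty cells -> not full
  row 7: 4 empty cells -> not full
  row 8: 1 empty cell -> not full
  row 9: 2 empty cells -> not full
  row 10: 0 empty cells -> FULL (clear)
Total rows cleared: 4

Answer: 4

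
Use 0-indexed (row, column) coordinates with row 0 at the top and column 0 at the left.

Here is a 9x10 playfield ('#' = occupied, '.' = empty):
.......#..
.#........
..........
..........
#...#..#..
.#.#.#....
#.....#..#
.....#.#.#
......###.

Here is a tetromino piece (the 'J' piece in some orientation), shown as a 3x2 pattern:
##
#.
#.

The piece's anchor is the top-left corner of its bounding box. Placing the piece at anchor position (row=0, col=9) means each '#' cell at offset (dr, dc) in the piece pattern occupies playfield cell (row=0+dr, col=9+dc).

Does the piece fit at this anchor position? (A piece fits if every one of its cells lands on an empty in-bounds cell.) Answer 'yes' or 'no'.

Answer: no

Derivation:
Check each piece cell at anchor (0, 9):
  offset (0,0) -> (0,9): empty -> OK
  offset (0,1) -> (0,10): out of bounds -> FAIL
  offset (1,0) -> (1,9): empty -> OK
  offset (2,0) -> (2,9): empty -> OK
All cells valid: no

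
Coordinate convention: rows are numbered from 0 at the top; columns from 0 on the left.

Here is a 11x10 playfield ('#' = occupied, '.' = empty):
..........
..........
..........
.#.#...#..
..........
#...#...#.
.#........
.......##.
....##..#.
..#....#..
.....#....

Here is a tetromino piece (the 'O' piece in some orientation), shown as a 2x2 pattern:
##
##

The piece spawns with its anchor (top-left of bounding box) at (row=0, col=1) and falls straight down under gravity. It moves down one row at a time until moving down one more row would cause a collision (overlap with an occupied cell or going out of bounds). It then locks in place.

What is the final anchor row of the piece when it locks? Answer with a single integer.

Answer: 1

Derivation:
Spawn at (row=0, col=1). Try each row:
  row 0: fits
  row 1: fits
  row 2: blocked -> lock at row 1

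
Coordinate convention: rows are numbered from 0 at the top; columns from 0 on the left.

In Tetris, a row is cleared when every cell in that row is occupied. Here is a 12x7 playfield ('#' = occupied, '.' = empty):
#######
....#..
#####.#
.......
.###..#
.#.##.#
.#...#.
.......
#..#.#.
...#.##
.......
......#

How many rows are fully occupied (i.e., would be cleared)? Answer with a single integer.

Check each row:
  row 0: 0 empty cells -> FULL (clear)
  row 1: 6 empty cells -> not full
  row 2: 1 empty cell -> not full
  row 3: 7 empty cells -> not full
  row 4: 3 empty cells -> not full
  row 5: 3 empty cells -> not full
  row 6: 5 empty cells -> not full
  row 7: 7 empty cells -> not full
  row 8: 4 empty cells -> not full
  row 9: 4 empty cells -> not full
  row 10: 7 empty cells -> not full
  row 11: 6 empty cells -> not full
Total rows cleared: 1

Answer: 1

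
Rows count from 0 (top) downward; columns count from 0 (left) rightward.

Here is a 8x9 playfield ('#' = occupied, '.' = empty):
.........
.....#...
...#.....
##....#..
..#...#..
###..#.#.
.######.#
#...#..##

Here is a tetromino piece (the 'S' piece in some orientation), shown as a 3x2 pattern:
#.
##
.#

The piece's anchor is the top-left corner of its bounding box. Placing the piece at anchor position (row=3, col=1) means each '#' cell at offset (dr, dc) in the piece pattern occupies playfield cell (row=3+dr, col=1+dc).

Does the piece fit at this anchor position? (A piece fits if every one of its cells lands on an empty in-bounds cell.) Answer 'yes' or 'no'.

Answer: no

Derivation:
Check each piece cell at anchor (3, 1):
  offset (0,0) -> (3,1): occupied ('#') -> FAIL
  offset (1,0) -> (4,1): empty -> OK
  offset (1,1) -> (4,2): occupied ('#') -> FAIL
  offset (2,1) -> (5,2): occupied ('#') -> FAIL
All cells valid: no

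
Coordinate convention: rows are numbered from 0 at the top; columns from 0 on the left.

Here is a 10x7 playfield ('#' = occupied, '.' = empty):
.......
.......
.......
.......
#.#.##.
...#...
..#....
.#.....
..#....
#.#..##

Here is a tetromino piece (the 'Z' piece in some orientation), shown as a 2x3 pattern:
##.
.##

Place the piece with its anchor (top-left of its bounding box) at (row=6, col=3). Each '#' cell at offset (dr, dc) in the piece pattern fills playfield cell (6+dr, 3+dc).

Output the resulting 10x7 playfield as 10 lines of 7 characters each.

Answer: .......
.......
.......
.......
#.#.##.
...#...
..###..
.#..##.
..#....
#.#..##

Derivation:
Fill (6+0,3+0) = (6,3)
Fill (6+0,3+1) = (6,4)
Fill (6+1,3+1) = (7,4)
Fill (6+1,3+2) = (7,5)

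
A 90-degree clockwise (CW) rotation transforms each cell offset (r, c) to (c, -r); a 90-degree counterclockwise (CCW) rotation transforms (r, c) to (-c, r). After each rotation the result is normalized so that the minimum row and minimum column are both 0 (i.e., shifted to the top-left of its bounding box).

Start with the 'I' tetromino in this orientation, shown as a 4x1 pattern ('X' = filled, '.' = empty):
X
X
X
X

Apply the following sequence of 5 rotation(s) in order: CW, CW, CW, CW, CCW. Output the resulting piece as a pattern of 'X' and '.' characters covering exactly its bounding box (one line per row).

Answer: XXXX

Derivation:
Start:
X
X
X
X
After rotation 1 (CW):
XXXX
After rotation 2 (CW):
X
X
X
X
After rotation 3 (CW):
XXXX
After rotation 4 (CW):
X
X
X
X
After rotation 5 (CCW):
XXXX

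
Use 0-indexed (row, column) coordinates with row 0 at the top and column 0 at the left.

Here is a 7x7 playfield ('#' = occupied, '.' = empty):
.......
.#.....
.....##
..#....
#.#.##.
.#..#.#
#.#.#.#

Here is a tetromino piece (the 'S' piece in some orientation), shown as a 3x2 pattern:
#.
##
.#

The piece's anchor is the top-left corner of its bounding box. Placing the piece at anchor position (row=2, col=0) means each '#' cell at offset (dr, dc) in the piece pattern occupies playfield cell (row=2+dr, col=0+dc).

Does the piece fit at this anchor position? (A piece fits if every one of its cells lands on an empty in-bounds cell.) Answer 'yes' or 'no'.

Answer: yes

Derivation:
Check each piece cell at anchor (2, 0):
  offset (0,0) -> (2,0): empty -> OK
  offset (1,0) -> (3,0): empty -> OK
  offset (1,1) -> (3,1): empty -> OK
  offset (2,1) -> (4,1): empty -> OK
All cells valid: yes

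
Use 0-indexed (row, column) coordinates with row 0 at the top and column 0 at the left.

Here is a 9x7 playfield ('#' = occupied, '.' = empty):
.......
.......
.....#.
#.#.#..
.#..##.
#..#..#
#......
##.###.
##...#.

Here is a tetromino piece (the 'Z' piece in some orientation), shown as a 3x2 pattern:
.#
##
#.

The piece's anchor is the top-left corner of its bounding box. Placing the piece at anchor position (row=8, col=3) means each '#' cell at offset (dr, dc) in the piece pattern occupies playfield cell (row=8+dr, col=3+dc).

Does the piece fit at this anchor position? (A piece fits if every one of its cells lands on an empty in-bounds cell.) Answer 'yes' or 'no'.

Answer: no

Derivation:
Check each piece cell at anchor (8, 3):
  offset (0,1) -> (8,4): empty -> OK
  offset (1,0) -> (9,3): out of bounds -> FAIL
  offset (1,1) -> (9,4): out of bounds -> FAIL
  offset (2,0) -> (10,3): out of bounds -> FAIL
All cells valid: no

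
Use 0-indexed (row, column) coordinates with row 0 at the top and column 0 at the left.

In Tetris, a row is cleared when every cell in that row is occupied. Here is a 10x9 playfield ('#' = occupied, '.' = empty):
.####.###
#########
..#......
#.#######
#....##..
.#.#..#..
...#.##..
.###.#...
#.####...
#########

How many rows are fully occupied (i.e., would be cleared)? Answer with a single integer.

Answer: 2

Derivation:
Check each row:
  row 0: 2 empty cells -> not full
  row 1: 0 empty cells -> FULL (clear)
  row 2: 8 empty cells -> not full
  row 3: 1 empty cell -> not full
  row 4: 6 empty cells -> not full
  row 5: 6 empty cells -> not full
  row 6: 6 empty cells -> not full
  row 7: 5 empty cells -> not full
  row 8: 4 empty cells -> not full
  row 9: 0 empty cells -> FULL (clear)
Total rows cleared: 2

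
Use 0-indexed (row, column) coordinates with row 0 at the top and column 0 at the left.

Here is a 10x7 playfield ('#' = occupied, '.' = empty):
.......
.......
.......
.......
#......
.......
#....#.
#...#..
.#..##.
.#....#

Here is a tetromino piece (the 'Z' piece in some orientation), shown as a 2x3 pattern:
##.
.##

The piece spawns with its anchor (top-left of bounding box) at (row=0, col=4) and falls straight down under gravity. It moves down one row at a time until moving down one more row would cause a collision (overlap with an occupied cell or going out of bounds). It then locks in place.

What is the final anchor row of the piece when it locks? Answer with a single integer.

Spawn at (row=0, col=4). Try each row:
  row 0: fits
  row 1: fits
  row 2: fits
  row 3: fits
  row 4: fits
  row 5: blocked -> lock at row 4

Answer: 4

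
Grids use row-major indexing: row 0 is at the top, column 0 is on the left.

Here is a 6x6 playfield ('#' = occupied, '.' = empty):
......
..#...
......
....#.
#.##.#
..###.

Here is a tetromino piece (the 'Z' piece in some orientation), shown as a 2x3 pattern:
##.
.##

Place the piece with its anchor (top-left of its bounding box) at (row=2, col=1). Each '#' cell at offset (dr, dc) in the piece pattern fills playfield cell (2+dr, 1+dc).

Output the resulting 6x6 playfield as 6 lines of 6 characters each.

Fill (2+0,1+0) = (2,1)
Fill (2+0,1+1) = (2,2)
Fill (2+1,1+1) = (3,2)
Fill (2+1,1+2) = (3,3)

Answer: ......
..#...
.##...
..###.
#.##.#
..###.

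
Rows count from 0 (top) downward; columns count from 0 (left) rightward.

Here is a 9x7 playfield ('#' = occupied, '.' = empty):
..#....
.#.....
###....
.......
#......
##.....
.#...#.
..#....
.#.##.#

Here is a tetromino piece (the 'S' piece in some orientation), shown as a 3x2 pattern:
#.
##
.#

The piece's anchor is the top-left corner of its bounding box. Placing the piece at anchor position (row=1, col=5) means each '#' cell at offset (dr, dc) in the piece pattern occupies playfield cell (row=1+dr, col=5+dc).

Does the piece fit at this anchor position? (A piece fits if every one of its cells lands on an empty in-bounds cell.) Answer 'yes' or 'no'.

Answer: yes

Derivation:
Check each piece cell at anchor (1, 5):
  offset (0,0) -> (1,5): empty -> OK
  offset (1,0) -> (2,5): empty -> OK
  offset (1,1) -> (2,6): empty -> OK
  offset (2,1) -> (3,6): empty -> OK
All cells valid: yes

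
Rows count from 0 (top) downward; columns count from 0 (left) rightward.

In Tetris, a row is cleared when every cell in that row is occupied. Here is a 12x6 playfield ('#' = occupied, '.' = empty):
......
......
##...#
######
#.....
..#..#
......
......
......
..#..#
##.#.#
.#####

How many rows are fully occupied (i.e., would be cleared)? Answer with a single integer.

Answer: 1

Derivation:
Check each row:
  row 0: 6 empty cells -> not full
  row 1: 6 empty cells -> not full
  row 2: 3 empty cells -> not full
  row 3: 0 empty cells -> FULL (clear)
  row 4: 5 empty cells -> not full
  row 5: 4 empty cells -> not full
  row 6: 6 empty cells -> not full
  row 7: 6 empty cells -> not full
  row 8: 6 empty cells -> not full
  row 9: 4 empty cells -> not full
  row 10: 2 empty cells -> not full
  row 11: 1 empty cell -> not full
Total rows cleared: 1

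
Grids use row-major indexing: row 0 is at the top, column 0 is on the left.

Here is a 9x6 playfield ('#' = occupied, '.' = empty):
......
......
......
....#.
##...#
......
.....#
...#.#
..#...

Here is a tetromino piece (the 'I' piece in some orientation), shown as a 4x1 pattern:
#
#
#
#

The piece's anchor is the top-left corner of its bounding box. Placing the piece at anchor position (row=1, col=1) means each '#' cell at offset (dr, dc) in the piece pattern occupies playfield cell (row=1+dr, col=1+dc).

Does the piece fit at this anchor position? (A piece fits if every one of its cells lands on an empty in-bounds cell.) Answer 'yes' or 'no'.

Answer: no

Derivation:
Check each piece cell at anchor (1, 1):
  offset (0,0) -> (1,1): empty -> OK
  offset (1,0) -> (2,1): empty -> OK
  offset (2,0) -> (3,1): empty -> OK
  offset (3,0) -> (4,1): occupied ('#') -> FAIL
All cells valid: no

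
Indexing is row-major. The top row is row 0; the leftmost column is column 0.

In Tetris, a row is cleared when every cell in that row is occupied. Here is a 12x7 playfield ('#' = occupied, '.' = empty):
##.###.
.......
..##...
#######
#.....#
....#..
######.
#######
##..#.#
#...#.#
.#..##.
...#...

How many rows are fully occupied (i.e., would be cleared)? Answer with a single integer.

Answer: 2

Derivation:
Check each row:
  row 0: 2 empty cells -> not full
  row 1: 7 empty cells -> not full
  row 2: 5 empty cells -> not full
  row 3: 0 empty cells -> FULL (clear)
  row 4: 5 empty cells -> not full
  row 5: 6 empty cells -> not full
  row 6: 1 empty cell -> not full
  row 7: 0 empty cells -> FULL (clear)
  row 8: 3 empty cells -> not full
  row 9: 4 empty cells -> not full
  row 10: 4 empty cells -> not full
  row 11: 6 empty cells -> not full
Total rows cleared: 2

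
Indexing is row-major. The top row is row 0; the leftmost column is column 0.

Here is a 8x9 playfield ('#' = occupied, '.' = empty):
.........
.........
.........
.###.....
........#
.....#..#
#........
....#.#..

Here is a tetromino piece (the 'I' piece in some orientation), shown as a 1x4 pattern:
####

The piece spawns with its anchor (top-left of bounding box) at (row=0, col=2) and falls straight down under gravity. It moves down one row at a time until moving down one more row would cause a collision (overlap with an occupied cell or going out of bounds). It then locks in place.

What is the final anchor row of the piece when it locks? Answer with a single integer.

Answer: 2

Derivation:
Spawn at (row=0, col=2). Try each row:
  row 0: fits
  row 1: fits
  row 2: fits
  row 3: blocked -> lock at row 2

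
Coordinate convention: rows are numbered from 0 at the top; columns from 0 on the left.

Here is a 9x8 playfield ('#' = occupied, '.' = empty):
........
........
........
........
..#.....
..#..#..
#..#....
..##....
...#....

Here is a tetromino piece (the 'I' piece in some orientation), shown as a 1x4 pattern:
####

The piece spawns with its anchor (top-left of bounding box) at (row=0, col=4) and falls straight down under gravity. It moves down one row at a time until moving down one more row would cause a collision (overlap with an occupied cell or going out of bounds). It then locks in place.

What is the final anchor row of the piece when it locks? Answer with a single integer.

Spawn at (row=0, col=4). Try each row:
  row 0: fits
  row 1: fits
  row 2: fits
  row 3: fits
  row 4: fits
  row 5: blocked -> lock at row 4

Answer: 4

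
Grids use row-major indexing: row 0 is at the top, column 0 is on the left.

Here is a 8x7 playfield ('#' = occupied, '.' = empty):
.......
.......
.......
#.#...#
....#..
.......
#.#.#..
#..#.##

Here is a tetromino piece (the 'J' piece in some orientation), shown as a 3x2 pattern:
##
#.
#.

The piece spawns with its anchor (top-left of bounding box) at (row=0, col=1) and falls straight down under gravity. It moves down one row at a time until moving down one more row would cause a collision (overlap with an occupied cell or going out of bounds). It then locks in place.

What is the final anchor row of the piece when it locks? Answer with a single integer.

Spawn at (row=0, col=1). Try each row:
  row 0: fits
  row 1: fits
  row 2: fits
  row 3: blocked -> lock at row 2

Answer: 2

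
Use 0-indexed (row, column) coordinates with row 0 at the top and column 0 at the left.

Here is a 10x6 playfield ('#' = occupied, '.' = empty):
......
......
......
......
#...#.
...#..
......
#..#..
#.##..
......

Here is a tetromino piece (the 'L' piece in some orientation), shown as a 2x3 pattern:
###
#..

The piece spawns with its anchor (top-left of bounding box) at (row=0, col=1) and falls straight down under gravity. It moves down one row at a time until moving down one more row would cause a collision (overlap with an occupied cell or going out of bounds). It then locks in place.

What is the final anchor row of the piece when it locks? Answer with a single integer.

Spawn at (row=0, col=1). Try each row:
  row 0: fits
  row 1: fits
  row 2: fits
  row 3: fits
  row 4: fits
  row 5: blocked -> lock at row 4

Answer: 4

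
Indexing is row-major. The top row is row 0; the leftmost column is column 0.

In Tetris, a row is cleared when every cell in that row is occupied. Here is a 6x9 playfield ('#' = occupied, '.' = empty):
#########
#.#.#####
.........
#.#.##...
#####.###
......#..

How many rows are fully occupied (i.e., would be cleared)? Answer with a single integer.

Check each row:
  row 0: 0 empty cells -> FULL (clear)
  row 1: 2 empty cells -> not full
  row 2: 9 empty cells -> not full
  row 3: 5 empty cells -> not full
  row 4: 1 empty cell -> not full
  row 5: 8 empty cells -> not full
Total rows cleared: 1

Answer: 1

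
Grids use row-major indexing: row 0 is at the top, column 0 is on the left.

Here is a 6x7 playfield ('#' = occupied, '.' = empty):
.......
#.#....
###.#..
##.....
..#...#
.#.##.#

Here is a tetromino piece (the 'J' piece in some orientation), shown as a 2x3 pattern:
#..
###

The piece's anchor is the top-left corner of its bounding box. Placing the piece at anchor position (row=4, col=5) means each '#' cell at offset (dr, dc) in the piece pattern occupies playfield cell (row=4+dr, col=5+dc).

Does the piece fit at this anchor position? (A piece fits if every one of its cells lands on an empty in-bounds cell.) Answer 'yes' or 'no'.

Check each piece cell at anchor (4, 5):
  offset (0,0) -> (4,5): empty -> OK
  offset (1,0) -> (5,5): empty -> OK
  offset (1,1) -> (5,6): occupied ('#') -> FAIL
  offset (1,2) -> (5,7): out of bounds -> FAIL
All cells valid: no

Answer: no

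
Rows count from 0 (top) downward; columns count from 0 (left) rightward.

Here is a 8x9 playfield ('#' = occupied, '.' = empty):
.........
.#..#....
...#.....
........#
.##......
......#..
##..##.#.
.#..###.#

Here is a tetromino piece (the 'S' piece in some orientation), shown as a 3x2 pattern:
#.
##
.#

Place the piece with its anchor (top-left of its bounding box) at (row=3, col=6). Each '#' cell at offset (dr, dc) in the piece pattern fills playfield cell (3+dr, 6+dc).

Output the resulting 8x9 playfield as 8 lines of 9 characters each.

Answer: .........
.#..#....
...#.....
......#.#
.##...##.
......##.
##..##.#.
.#..###.#

Derivation:
Fill (3+0,6+0) = (3,6)
Fill (3+1,6+0) = (4,6)
Fill (3+1,6+1) = (4,7)
Fill (3+2,6+1) = (5,7)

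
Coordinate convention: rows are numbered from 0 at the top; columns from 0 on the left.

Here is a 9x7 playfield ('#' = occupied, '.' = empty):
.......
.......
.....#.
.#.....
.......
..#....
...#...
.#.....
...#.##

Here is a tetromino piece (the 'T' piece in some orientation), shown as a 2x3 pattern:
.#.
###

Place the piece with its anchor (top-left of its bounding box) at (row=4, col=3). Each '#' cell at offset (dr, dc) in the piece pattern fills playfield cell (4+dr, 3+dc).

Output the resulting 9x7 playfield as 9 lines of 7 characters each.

Fill (4+0,3+1) = (4,4)
Fill (4+1,3+0) = (5,3)
Fill (4+1,3+1) = (5,4)
Fill (4+1,3+2) = (5,5)

Answer: .......
.......
.....#.
.#.....
....#..
..####.
...#...
.#.....
...#.##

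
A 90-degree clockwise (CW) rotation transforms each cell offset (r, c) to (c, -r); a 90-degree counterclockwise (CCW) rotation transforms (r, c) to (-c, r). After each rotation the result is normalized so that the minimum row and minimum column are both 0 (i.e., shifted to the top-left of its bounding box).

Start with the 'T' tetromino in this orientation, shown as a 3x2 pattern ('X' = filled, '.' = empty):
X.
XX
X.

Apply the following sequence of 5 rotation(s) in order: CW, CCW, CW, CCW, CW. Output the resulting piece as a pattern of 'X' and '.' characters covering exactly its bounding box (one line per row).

Start:
X.
XX
X.
After rotation 1 (CW):
XXX
.X.
After rotation 2 (CCW):
X.
XX
X.
After rotation 3 (CW):
XXX
.X.
After rotation 4 (CCW):
X.
XX
X.
After rotation 5 (CW):
XXX
.X.

Answer: XXX
.X.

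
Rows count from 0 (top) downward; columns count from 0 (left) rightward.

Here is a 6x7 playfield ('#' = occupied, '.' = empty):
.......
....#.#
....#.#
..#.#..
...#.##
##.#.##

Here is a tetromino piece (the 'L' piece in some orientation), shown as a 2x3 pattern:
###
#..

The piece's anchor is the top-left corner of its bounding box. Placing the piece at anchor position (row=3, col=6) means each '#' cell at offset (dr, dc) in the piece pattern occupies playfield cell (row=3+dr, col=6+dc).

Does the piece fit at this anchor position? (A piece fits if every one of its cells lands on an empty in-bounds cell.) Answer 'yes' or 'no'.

Check each piece cell at anchor (3, 6):
  offset (0,0) -> (3,6): empty -> OK
  offset (0,1) -> (3,7): out of bounds -> FAIL
  offset (0,2) -> (3,8): out of bounds -> FAIL
  offset (1,0) -> (4,6): occupied ('#') -> FAIL
All cells valid: no

Answer: no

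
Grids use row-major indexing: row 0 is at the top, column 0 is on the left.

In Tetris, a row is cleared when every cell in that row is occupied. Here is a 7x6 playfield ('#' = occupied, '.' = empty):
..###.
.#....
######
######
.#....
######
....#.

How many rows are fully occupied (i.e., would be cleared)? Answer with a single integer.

Check each row:
  row 0: 3 empty cells -> not full
  row 1: 5 empty cells -> not full
  row 2: 0 empty cells -> FULL (clear)
  row 3: 0 empty cells -> FULL (clear)
  row 4: 5 empty cells -> not full
  row 5: 0 empty cells -> FULL (clear)
  row 6: 5 empty cells -> not full
Total rows cleared: 3

Answer: 3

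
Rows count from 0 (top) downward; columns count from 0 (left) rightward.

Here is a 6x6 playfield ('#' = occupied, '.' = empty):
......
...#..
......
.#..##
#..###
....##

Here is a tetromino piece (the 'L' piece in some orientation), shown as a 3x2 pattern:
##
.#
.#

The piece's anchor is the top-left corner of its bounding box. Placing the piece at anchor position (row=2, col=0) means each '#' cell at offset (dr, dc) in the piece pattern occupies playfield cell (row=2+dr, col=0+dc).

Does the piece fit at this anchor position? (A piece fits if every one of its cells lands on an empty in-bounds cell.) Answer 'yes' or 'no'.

Answer: no

Derivation:
Check each piece cell at anchor (2, 0):
  offset (0,0) -> (2,0): empty -> OK
  offset (0,1) -> (2,1): empty -> OK
  offset (1,1) -> (3,1): occupied ('#') -> FAIL
  offset (2,1) -> (4,1): empty -> OK
All cells valid: no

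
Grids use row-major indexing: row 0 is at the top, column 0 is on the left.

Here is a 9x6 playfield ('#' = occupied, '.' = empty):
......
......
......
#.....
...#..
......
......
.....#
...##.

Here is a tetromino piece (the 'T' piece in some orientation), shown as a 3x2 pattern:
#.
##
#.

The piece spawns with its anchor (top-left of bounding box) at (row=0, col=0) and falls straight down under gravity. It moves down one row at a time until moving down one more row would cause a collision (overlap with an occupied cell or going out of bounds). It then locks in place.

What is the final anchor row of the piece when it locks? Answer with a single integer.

Spawn at (row=0, col=0). Try each row:
  row 0: fits
  row 1: blocked -> lock at row 0

Answer: 0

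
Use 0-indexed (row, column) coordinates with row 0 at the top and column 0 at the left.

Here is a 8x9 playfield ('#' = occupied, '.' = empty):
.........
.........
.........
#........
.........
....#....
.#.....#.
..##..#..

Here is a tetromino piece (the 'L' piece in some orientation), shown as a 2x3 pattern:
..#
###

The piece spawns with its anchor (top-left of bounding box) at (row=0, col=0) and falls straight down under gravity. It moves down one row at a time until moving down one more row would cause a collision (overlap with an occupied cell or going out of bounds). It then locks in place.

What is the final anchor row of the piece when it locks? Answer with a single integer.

Spawn at (row=0, col=0). Try each row:
  row 0: fits
  row 1: fits
  row 2: blocked -> lock at row 1

Answer: 1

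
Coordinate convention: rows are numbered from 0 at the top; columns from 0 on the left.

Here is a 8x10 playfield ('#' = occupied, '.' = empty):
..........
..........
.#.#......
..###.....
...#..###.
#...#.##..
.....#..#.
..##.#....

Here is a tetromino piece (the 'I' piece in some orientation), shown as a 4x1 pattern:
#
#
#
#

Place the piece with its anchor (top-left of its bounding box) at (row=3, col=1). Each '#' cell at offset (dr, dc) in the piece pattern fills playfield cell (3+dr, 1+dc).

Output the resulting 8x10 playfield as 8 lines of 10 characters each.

Answer: ..........
..........
.#.#......
.####.....
.#.#..###.
##..#.##..
.#...#..#.
..##.#....

Derivation:
Fill (3+0,1+0) = (3,1)
Fill (3+1,1+0) = (4,1)
Fill (3+2,1+0) = (5,1)
Fill (3+3,1+0) = (6,1)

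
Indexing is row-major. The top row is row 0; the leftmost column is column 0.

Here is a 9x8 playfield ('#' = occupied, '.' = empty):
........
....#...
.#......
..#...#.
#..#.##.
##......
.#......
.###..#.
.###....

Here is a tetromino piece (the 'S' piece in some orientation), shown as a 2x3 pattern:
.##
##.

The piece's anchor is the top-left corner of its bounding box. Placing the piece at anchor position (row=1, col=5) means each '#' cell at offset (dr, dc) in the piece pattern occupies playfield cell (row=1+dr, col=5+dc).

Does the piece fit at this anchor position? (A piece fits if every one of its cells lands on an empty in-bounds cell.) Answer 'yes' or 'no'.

Check each piece cell at anchor (1, 5):
  offset (0,1) -> (1,6): empty -> OK
  offset (0,2) -> (1,7): empty -> OK
  offset (1,0) -> (2,5): empty -> OK
  offset (1,1) -> (2,6): empty -> OK
All cells valid: yes

Answer: yes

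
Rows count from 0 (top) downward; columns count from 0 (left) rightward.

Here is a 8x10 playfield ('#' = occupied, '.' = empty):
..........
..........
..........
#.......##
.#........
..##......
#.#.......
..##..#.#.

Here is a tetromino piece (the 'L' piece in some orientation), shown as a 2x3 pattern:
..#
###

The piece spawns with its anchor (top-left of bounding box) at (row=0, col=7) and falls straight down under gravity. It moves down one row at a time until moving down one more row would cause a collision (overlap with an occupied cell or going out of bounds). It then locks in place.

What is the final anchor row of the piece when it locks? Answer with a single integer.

Answer: 1

Derivation:
Spawn at (row=0, col=7). Try each row:
  row 0: fits
  row 1: fits
  row 2: blocked -> lock at row 1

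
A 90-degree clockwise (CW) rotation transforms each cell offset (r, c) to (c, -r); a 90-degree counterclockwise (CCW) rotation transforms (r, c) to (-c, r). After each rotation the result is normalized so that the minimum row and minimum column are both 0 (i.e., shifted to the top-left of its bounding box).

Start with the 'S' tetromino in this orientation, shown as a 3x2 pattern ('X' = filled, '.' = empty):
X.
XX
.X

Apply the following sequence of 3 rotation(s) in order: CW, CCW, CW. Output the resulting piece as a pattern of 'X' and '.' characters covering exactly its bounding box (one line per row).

Start:
X.
XX
.X
After rotation 1 (CW):
.XX
XX.
After rotation 2 (CCW):
X.
XX
.X
After rotation 3 (CW):
.XX
XX.

Answer: .XX
XX.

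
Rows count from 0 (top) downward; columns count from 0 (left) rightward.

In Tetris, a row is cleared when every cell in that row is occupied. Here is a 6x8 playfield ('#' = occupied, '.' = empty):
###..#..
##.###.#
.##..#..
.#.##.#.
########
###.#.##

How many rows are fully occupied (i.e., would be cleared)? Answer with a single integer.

Check each row:
  row 0: 4 empty cells -> not full
  row 1: 2 empty cells -> not full
  row 2: 5 empty cells -> not full
  row 3: 4 empty cells -> not full
  row 4: 0 empty cells -> FULL (clear)
  row 5: 2 empty cells -> not full
Total rows cleared: 1

Answer: 1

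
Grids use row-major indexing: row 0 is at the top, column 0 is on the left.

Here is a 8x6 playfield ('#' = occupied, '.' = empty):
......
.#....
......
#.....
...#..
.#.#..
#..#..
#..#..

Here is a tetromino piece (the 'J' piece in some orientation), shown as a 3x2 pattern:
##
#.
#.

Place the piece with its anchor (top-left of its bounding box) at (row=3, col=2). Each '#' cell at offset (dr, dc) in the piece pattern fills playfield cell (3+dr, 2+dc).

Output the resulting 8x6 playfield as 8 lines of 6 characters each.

Fill (3+0,2+0) = (3,2)
Fill (3+0,2+1) = (3,3)
Fill (3+1,2+0) = (4,2)
Fill (3+2,2+0) = (5,2)

Answer: ......
.#....
......
#.##..
..##..
.###..
#..#..
#..#..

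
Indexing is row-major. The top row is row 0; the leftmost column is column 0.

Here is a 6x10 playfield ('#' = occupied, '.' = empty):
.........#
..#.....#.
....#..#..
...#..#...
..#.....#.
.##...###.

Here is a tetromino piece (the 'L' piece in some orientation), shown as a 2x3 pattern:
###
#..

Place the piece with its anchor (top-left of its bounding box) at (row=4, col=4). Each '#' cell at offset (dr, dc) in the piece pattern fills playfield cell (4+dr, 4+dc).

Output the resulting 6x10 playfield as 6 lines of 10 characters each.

Fill (4+0,4+0) = (4,4)
Fill (4+0,4+1) = (4,5)
Fill (4+0,4+2) = (4,6)
Fill (4+1,4+0) = (5,4)

Answer: .........#
..#.....#.
....#..#..
...#..#...
..#.###.#.
.##.#.###.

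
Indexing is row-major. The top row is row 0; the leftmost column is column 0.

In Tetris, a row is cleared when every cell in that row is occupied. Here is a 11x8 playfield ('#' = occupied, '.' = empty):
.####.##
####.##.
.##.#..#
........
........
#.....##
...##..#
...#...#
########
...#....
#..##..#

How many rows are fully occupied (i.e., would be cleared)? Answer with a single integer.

Answer: 1

Derivation:
Check each row:
  row 0: 2 empty cells -> not full
  row 1: 2 empty cells -> not full
  row 2: 4 empty cells -> not full
  row 3: 8 empty cells -> not full
  row 4: 8 empty cells -> not full
  row 5: 5 empty cells -> not full
  row 6: 5 empty cells -> not full
  row 7: 6 empty cells -> not full
  row 8: 0 empty cells -> FULL (clear)
  row 9: 7 empty cells -> not full
  row 10: 4 empty cells -> not full
Total rows cleared: 1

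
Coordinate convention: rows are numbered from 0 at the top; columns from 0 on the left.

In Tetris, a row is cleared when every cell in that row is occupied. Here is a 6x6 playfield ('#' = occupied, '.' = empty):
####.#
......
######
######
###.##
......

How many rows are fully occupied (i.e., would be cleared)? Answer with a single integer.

Answer: 2

Derivation:
Check each row:
  row 0: 1 empty cell -> not full
  row 1: 6 empty cells -> not full
  row 2: 0 empty cells -> FULL (clear)
  row 3: 0 empty cells -> FULL (clear)
  row 4: 1 empty cell -> not full
  row 5: 6 empty cells -> not full
Total rows cleared: 2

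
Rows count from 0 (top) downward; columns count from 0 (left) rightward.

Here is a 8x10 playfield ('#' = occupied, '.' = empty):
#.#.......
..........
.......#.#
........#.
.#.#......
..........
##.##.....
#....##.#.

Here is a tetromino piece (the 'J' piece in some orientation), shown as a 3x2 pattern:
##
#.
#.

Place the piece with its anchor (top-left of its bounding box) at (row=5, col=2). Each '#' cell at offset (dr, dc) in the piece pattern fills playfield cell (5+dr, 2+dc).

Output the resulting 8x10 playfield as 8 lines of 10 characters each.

Fill (5+0,2+0) = (5,2)
Fill (5+0,2+1) = (5,3)
Fill (5+1,2+0) = (6,2)
Fill (5+2,2+0) = (7,2)

Answer: #.#.......
..........
.......#.#
........#.
.#.#......
..##......
#####.....
#.#..##.#.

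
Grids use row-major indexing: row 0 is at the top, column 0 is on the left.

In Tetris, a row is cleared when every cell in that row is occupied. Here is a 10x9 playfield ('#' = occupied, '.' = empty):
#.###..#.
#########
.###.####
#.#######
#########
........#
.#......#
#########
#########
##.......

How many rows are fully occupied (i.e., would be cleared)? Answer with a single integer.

Answer: 4

Derivation:
Check each row:
  row 0: 4 empty cells -> not full
  row 1: 0 empty cells -> FULL (clear)
  row 2: 2 empty cells -> not full
  row 3: 1 empty cell -> not full
  row 4: 0 empty cells -> FULL (clear)
  row 5: 8 empty cells -> not full
  row 6: 7 empty cells -> not full
  row 7: 0 empty cells -> FULL (clear)
  row 8: 0 empty cells -> FULL (clear)
  row 9: 7 empty cells -> not full
Total rows cleared: 4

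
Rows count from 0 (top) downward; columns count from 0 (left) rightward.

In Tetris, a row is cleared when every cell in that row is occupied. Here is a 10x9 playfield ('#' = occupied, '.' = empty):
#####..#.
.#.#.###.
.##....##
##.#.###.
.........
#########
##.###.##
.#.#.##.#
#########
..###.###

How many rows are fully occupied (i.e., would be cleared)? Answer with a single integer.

Answer: 2

Derivation:
Check each row:
  row 0: 3 empty cells -> not full
  row 1: 4 empty cells -> not full
  row 2: 5 empty cells -> not full
  row 3: 3 empty cells -> not full
  row 4: 9 empty cells -> not full
  row 5: 0 empty cells -> FULL (clear)
  row 6: 2 empty cells -> not full
  row 7: 4 empty cells -> not full
  row 8: 0 empty cells -> FULL (clear)
  row 9: 3 empty cells -> not full
Total rows cleared: 2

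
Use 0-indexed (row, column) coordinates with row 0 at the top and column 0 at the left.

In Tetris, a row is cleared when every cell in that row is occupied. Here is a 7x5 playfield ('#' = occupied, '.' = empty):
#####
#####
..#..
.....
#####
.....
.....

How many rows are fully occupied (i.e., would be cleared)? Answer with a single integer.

Check each row:
  row 0: 0 empty cells -> FULL (clear)
  row 1: 0 empty cells -> FULL (clear)
  row 2: 4 empty cells -> not full
  row 3: 5 empty cells -> not full
  row 4: 0 empty cells -> FULL (clear)
  row 5: 5 empty cells -> not full
  row 6: 5 empty cells -> not full
Total rows cleared: 3

Answer: 3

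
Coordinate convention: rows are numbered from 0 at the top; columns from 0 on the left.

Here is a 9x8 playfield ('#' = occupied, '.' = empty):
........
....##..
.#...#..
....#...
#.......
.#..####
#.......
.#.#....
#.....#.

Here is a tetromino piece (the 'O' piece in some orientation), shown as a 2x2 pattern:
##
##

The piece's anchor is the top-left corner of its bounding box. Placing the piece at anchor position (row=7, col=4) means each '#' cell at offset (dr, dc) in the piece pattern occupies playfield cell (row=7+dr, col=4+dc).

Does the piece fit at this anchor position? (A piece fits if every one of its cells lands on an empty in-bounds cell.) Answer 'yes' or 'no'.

Check each piece cell at anchor (7, 4):
  offset (0,0) -> (7,4): empty -> OK
  offset (0,1) -> (7,5): empty -> OK
  offset (1,0) -> (8,4): empty -> OK
  offset (1,1) -> (8,5): empty -> OK
All cells valid: yes

Answer: yes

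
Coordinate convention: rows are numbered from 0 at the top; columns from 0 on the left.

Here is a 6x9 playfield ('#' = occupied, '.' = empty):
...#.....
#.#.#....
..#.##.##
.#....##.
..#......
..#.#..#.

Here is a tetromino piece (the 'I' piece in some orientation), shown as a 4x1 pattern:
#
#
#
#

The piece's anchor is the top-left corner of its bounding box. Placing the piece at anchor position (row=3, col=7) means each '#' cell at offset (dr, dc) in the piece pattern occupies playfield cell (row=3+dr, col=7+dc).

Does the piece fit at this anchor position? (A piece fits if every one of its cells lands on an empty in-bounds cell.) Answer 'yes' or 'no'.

Answer: no

Derivation:
Check each piece cell at anchor (3, 7):
  offset (0,0) -> (3,7): occupied ('#') -> FAIL
  offset (1,0) -> (4,7): empty -> OK
  offset (2,0) -> (5,7): occupied ('#') -> FAIL
  offset (3,0) -> (6,7): out of bounds -> FAIL
All cells valid: no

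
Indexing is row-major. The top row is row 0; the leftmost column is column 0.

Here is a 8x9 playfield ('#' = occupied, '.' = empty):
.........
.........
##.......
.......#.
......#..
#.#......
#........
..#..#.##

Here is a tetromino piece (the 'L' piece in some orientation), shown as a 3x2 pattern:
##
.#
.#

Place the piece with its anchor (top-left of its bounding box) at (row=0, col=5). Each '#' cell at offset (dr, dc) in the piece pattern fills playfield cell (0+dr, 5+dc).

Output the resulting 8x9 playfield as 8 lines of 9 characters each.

Answer: .....##..
......#..
##....#..
.......#.
......#..
#.#......
#........
..#..#.##

Derivation:
Fill (0+0,5+0) = (0,5)
Fill (0+0,5+1) = (0,6)
Fill (0+1,5+1) = (1,6)
Fill (0+2,5+1) = (2,6)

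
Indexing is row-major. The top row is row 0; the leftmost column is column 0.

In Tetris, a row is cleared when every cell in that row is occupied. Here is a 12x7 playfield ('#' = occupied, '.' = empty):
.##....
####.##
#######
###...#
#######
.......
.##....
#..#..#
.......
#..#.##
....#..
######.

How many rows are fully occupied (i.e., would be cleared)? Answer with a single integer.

Answer: 2

Derivation:
Check each row:
  row 0: 5 empty cells -> not full
  row 1: 1 empty cell -> not full
  row 2: 0 empty cells -> FULL (clear)
  row 3: 3 empty cells -> not full
  row 4: 0 empty cells -> FULL (clear)
  row 5: 7 empty cells -> not full
  row 6: 5 empty cells -> not full
  row 7: 4 empty cells -> not full
  row 8: 7 empty cells -> not full
  row 9: 3 empty cells -> not full
  row 10: 6 empty cells -> not full
  row 11: 1 empty cell -> not full
Total rows cleared: 2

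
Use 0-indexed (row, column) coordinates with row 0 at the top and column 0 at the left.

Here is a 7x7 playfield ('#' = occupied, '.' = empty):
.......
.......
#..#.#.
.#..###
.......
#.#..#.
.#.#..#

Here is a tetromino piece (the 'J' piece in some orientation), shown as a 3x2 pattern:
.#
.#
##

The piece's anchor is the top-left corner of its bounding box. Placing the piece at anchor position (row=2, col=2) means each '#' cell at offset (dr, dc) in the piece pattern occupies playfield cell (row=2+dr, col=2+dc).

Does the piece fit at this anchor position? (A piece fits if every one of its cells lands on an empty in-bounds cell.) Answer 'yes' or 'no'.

Answer: no

Derivation:
Check each piece cell at anchor (2, 2):
  offset (0,1) -> (2,3): occupied ('#') -> FAIL
  offset (1,1) -> (3,3): empty -> OK
  offset (2,0) -> (4,2): empty -> OK
  offset (2,1) -> (4,3): empty -> OK
All cells valid: no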